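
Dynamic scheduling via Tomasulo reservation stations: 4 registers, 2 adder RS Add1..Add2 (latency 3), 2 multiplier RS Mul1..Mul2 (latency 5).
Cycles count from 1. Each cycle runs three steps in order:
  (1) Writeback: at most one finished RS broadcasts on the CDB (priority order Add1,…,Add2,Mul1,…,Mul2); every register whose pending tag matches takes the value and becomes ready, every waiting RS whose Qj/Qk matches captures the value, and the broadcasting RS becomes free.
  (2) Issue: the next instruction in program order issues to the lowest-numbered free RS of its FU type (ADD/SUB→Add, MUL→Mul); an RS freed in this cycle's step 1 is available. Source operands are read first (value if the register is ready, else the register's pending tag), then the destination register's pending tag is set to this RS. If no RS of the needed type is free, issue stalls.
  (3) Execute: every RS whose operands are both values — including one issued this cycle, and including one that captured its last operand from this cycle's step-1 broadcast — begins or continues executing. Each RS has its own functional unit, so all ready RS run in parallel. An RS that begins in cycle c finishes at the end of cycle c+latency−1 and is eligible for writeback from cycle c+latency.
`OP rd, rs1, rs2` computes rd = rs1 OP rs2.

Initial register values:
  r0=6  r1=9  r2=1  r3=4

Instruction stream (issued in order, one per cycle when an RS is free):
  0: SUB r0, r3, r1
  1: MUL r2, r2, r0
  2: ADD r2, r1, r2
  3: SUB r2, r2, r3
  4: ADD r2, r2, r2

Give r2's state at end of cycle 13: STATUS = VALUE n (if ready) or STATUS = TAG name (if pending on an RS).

c1: issue SUB r0<-Add1 | r0:Add1,r1:9,r2:1,r3:4
c2: issue MUL r2<-Mul1 | r0:Add1,r1:9,r2:Mul1,r3:4
c3: issue ADD r2<-Add2 | r0:Add1,r1:9,r2:Add2,r3:4
c4: CDB Add1=-5; issue SUB r2<-Add1 | r0:-5,r1:9,r2:Add1,r3:4
c5: stall | r0:-5,r1:9,r2:Add1,r3:4
c6: stall | r0:-5,r1:9,r2:Add1,r3:4
c7: stall | r0:-5,r1:9,r2:Add1,r3:4
c8: stall | r0:-5,r1:9,r2:Add1,r3:4
c9: CDB Mul1=-5; stall | r0:-5,r1:9,r2:Add1,r3:4
c10: stall | r0:-5,r1:9,r2:Add1,r3:4
c11: stall | r0:-5,r1:9,r2:Add1,r3:4
c12: CDB Add2=4; issue ADD r2<-Add2 | r0:-5,r1:9,r2:Add2,r3:4
c13: - | r0:-5,r1:9,r2:Add2,r3:4

STATUS = TAG Add2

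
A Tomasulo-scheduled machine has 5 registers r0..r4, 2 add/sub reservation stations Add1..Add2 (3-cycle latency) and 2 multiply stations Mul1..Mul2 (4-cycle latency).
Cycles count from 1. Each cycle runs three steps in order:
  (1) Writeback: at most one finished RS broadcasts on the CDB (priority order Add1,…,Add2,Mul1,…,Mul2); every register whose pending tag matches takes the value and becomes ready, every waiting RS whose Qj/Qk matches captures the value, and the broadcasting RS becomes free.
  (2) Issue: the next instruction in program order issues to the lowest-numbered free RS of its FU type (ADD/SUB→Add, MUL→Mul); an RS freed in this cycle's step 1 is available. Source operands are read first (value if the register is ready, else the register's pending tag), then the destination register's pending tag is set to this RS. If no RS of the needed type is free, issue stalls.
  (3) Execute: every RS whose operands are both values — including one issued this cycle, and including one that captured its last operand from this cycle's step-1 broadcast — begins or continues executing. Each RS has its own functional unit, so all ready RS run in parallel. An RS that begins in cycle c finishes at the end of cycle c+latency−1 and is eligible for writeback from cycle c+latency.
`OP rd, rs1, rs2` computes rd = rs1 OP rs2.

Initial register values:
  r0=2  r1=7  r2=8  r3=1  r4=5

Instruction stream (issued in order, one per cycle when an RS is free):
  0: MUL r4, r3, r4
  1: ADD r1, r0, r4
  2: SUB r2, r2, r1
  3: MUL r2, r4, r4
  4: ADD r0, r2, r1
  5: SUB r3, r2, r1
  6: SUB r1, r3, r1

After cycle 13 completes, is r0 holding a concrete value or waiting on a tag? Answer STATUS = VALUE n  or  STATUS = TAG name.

c1: issue MUL r4<-Mul1 | r0:2,r1:7,r2:8,r3:1,r4:Mul1
c2: issue ADD r1<-Add1 | r0:2,r1:Add1,r2:8,r3:1,r4:Mul1
c3: issue SUB r2<-Add2 | r0:2,r1:Add1,r2:Add2,r3:1,r4:Mul1
c4: issue MUL r2<-Mul2 | r0:2,r1:Add1,r2:Mul2,r3:1,r4:Mul1
c5: CDB Mul1=5; stall | r0:2,r1:Add1,r2:Mul2,r3:1,r4:5
c6: stall | r0:2,r1:Add1,r2:Mul2,r3:1,r4:5
c7: stall | r0:2,r1:Add1,r2:Mul2,r3:1,r4:5
c8: CDB Add1=7; issue ADD r0<-Add1 | r0:Add1,r1:7,r2:Mul2,r3:1,r4:5
c9: CDB Mul2=25; stall | r0:Add1,r1:7,r2:25,r3:1,r4:5
c10: stall | r0:Add1,r1:7,r2:25,r3:1,r4:5
c11: CDB Add2=1; issue SUB r3<-Add2 | r0:Add1,r1:7,r2:25,r3:Add2,r4:5
c12: CDB Add1=32; issue SUB r1<-Add1 | r0:32,r1:Add1,r2:25,r3:Add2,r4:5
c13: - | r0:32,r1:Add1,r2:25,r3:Add2,r4:5

STATUS = VALUE 32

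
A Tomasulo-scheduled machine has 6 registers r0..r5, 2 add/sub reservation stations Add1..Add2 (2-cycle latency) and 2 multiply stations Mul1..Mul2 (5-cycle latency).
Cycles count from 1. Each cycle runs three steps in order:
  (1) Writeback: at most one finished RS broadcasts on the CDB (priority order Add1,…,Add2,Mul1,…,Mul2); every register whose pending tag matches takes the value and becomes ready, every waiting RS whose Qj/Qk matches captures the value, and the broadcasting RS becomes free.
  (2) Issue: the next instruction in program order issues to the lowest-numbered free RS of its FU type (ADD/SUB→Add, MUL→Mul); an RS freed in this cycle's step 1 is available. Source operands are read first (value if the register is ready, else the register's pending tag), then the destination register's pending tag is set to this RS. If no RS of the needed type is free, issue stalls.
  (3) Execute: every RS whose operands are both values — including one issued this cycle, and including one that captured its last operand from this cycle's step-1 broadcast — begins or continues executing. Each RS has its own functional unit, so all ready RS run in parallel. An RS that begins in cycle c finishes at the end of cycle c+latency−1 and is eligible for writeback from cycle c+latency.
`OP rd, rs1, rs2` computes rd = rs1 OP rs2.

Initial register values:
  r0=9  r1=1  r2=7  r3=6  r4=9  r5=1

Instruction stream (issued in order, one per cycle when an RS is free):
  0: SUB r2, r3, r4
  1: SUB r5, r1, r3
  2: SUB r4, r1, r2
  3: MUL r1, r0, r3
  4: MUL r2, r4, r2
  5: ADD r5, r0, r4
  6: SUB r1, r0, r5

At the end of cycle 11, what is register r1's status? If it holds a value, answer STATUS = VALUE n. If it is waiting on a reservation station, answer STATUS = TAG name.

STATUS = VALUE -4

cycle 1: issue SUB r2<-Add1 // r0:9,r1:1,r2:Add1,r3:6,r4:9,r5:1
cycle 2: issue SUB r5<-Add2 // r0:9,r1:1,r2:Add1,r3:6,r4:9,r5:Add2
cycle 3: CDB Add1=-3; issue SUB r4<-Add1 // r0:9,r1:1,r2:-3,r3:6,r4:Add1,r5:Add2
cycle 4: CDB Add2=-5; issue MUL r1<-Mul1 // r0:9,r1:Mul1,r2:-3,r3:6,r4:Add1,r5:-5
cycle 5: CDB Add1=4; issue MUL r2<-Mul2 // r0:9,r1:Mul1,r2:Mul2,r3:6,r4:4,r5:-5
cycle 6: issue ADD r5<-Add1 // r0:9,r1:Mul1,r2:Mul2,r3:6,r4:4,r5:Add1
cycle 7: issue SUB r1<-Add2 // r0:9,r1:Add2,r2:Mul2,r3:6,r4:4,r5:Add1
cycle 8: CDB Add1=13 // r0:9,r1:Add2,r2:Mul2,r3:6,r4:4,r5:13
cycle 9: CDB Mul1=54 // r0:9,r1:Add2,r2:Mul2,r3:6,r4:4,r5:13
cycle 10: CDB Add2=-4 // r0:9,r1:-4,r2:Mul2,r3:6,r4:4,r5:13
cycle 11: CDB Mul2=-12 // r0:9,r1:-4,r2:-12,r3:6,r4:4,r5:13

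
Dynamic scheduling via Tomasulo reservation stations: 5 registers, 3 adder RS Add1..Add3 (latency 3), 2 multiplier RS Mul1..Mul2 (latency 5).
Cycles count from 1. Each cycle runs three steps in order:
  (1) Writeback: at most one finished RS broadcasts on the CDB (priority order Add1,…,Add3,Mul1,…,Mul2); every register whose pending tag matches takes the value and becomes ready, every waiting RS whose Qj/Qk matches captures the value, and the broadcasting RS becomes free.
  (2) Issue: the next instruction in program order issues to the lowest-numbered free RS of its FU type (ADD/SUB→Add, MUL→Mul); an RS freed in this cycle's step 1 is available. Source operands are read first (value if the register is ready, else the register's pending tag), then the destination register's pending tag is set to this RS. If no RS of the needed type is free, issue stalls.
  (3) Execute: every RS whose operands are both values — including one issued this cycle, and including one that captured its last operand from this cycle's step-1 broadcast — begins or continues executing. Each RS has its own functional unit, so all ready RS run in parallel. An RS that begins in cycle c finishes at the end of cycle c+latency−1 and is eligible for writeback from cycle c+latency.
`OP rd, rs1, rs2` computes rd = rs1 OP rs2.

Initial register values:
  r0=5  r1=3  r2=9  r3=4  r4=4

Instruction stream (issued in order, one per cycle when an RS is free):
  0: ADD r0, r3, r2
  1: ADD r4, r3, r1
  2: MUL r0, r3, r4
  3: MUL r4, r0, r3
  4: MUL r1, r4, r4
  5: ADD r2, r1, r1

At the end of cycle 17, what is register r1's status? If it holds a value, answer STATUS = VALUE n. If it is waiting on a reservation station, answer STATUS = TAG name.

STATUS = TAG Mul1

c1: issue ADD r0<-Add1 | r0:Add1,r1:3,r2:9,r3:4,r4:4
c2: issue ADD r4<-Add2 | r0:Add1,r1:3,r2:9,r3:4,r4:Add2
c3: issue MUL r0<-Mul1 | r0:Mul1,r1:3,r2:9,r3:4,r4:Add2
c4: CDB Add1=13; issue MUL r4<-Mul2 | r0:Mul1,r1:3,r2:9,r3:4,r4:Mul2
c5: CDB Add2=7; stall | r0:Mul1,r1:3,r2:9,r3:4,r4:Mul2
c6: stall | r0:Mul1,r1:3,r2:9,r3:4,r4:Mul2
c7: stall | r0:Mul1,r1:3,r2:9,r3:4,r4:Mul2
c8: stall | r0:Mul1,r1:3,r2:9,r3:4,r4:Mul2
c9: stall | r0:Mul1,r1:3,r2:9,r3:4,r4:Mul2
c10: CDB Mul1=28; issue MUL r1<-Mul1 | r0:28,r1:Mul1,r2:9,r3:4,r4:Mul2
c11: issue ADD r2<-Add1 | r0:28,r1:Mul1,r2:Add1,r3:4,r4:Mul2
c12: - | r0:28,r1:Mul1,r2:Add1,r3:4,r4:Mul2
c13: - | r0:28,r1:Mul1,r2:Add1,r3:4,r4:Mul2
c14: - | r0:28,r1:Mul1,r2:Add1,r3:4,r4:Mul2
c15: CDB Mul2=112 | r0:28,r1:Mul1,r2:Add1,r3:4,r4:112
c16: - | r0:28,r1:Mul1,r2:Add1,r3:4,r4:112
c17: - | r0:28,r1:Mul1,r2:Add1,r3:4,r4:112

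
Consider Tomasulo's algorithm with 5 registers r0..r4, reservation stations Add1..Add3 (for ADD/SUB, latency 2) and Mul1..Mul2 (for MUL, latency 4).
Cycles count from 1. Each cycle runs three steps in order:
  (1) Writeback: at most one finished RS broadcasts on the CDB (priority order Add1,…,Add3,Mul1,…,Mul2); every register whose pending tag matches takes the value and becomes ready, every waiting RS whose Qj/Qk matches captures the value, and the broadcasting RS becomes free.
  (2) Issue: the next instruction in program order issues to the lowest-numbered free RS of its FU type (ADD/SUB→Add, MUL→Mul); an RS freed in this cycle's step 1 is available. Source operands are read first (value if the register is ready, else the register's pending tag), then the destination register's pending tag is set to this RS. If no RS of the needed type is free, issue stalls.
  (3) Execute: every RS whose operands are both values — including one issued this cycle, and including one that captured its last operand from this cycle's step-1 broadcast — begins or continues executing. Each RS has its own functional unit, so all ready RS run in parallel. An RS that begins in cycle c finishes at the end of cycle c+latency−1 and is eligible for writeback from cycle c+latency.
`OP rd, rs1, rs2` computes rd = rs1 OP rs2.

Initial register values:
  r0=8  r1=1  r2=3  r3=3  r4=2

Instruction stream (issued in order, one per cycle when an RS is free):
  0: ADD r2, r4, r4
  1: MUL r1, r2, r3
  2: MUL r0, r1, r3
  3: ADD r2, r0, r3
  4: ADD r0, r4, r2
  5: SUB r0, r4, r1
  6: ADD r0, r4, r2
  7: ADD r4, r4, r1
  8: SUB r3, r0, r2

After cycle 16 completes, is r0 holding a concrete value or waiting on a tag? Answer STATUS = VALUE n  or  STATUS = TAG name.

STATUS = TAG Add3

cycle 1: issue ADD r2<-Add1 // r0:8,r1:1,r2:Add1,r3:3,r4:2
cycle 2: issue MUL r1<-Mul1 // r0:8,r1:Mul1,r2:Add1,r3:3,r4:2
cycle 3: CDB Add1=4; issue MUL r0<-Mul2 // r0:Mul2,r1:Mul1,r2:4,r3:3,r4:2
cycle 4: issue ADD r2<-Add1 // r0:Mul2,r1:Mul1,r2:Add1,r3:3,r4:2
cycle 5: issue ADD r0<-Add2 // r0:Add2,r1:Mul1,r2:Add1,r3:3,r4:2
cycle 6: issue SUB r0<-Add3 // r0:Add3,r1:Mul1,r2:Add1,r3:3,r4:2
cycle 7: CDB Mul1=12; stall // r0:Add3,r1:12,r2:Add1,r3:3,r4:2
cycle 8: stall // r0:Add3,r1:12,r2:Add1,r3:3,r4:2
cycle 9: CDB Add3=-10; issue ADD r0<-Add3 // r0:Add3,r1:12,r2:Add1,r3:3,r4:2
cycle 10: stall // r0:Add3,r1:12,r2:Add1,r3:3,r4:2
cycle 11: CDB Mul2=36; stall // r0:Add3,r1:12,r2:Add1,r3:3,r4:2
cycle 12: stall // r0:Add3,r1:12,r2:Add1,r3:3,r4:2
cycle 13: CDB Add1=39; issue ADD r4<-Add1 // r0:Add3,r1:12,r2:39,r3:3,r4:Add1
cycle 14: stall // r0:Add3,r1:12,r2:39,r3:3,r4:Add1
cycle 15: CDB Add1=14; issue SUB r3<-Add1 // r0:Add3,r1:12,r2:39,r3:Add1,r4:14
cycle 16: CDB Add2=41 // r0:Add3,r1:12,r2:39,r3:Add1,r4:14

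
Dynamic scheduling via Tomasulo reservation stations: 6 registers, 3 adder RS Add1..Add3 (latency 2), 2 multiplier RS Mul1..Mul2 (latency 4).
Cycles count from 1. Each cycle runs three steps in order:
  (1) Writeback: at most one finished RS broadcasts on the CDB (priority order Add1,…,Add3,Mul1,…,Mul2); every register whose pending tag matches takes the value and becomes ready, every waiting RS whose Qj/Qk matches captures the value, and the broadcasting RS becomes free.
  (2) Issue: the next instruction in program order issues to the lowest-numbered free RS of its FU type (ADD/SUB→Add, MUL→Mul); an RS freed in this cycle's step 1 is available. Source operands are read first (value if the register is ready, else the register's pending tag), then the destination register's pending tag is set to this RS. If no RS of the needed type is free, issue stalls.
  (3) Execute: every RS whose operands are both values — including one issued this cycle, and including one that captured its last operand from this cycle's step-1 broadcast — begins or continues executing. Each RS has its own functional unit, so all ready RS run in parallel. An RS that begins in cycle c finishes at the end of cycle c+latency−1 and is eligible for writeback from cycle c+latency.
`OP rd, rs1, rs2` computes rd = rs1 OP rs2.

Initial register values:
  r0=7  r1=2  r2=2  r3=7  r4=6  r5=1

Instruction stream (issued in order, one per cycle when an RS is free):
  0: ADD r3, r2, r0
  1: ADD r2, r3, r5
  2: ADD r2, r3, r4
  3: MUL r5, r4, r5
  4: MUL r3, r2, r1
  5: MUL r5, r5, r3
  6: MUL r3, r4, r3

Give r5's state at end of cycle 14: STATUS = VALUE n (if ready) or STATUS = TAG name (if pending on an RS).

cycle 1: issue ADD r3<-Add1 // r0:7,r1:2,r2:2,r3:Add1,r4:6,r5:1
cycle 2: issue ADD r2<-Add2 // r0:7,r1:2,r2:Add2,r3:Add1,r4:6,r5:1
cycle 3: CDB Add1=9; issue ADD r2<-Add1 // r0:7,r1:2,r2:Add1,r3:9,r4:6,r5:1
cycle 4: issue MUL r5<-Mul1 // r0:7,r1:2,r2:Add1,r3:9,r4:6,r5:Mul1
cycle 5: CDB Add1=15; issue MUL r3<-Mul2 // r0:7,r1:2,r2:15,r3:Mul2,r4:6,r5:Mul1
cycle 6: CDB Add2=10; stall // r0:7,r1:2,r2:15,r3:Mul2,r4:6,r5:Mul1
cycle 7: stall // r0:7,r1:2,r2:15,r3:Mul2,r4:6,r5:Mul1
cycle 8: CDB Mul1=6; issue MUL r5<-Mul1 // r0:7,r1:2,r2:15,r3:Mul2,r4:6,r5:Mul1
cycle 9: CDB Mul2=30; issue MUL r3<-Mul2 // r0:7,r1:2,r2:15,r3:Mul2,r4:6,r5:Mul1
cycle 10: - // r0:7,r1:2,r2:15,r3:Mul2,r4:6,r5:Mul1
cycle 11: - // r0:7,r1:2,r2:15,r3:Mul2,r4:6,r5:Mul1
cycle 12: - // r0:7,r1:2,r2:15,r3:Mul2,r4:6,r5:Mul1
cycle 13: CDB Mul1=180 // r0:7,r1:2,r2:15,r3:Mul2,r4:6,r5:180
cycle 14: CDB Mul2=180 // r0:7,r1:2,r2:15,r3:180,r4:6,r5:180

STATUS = VALUE 180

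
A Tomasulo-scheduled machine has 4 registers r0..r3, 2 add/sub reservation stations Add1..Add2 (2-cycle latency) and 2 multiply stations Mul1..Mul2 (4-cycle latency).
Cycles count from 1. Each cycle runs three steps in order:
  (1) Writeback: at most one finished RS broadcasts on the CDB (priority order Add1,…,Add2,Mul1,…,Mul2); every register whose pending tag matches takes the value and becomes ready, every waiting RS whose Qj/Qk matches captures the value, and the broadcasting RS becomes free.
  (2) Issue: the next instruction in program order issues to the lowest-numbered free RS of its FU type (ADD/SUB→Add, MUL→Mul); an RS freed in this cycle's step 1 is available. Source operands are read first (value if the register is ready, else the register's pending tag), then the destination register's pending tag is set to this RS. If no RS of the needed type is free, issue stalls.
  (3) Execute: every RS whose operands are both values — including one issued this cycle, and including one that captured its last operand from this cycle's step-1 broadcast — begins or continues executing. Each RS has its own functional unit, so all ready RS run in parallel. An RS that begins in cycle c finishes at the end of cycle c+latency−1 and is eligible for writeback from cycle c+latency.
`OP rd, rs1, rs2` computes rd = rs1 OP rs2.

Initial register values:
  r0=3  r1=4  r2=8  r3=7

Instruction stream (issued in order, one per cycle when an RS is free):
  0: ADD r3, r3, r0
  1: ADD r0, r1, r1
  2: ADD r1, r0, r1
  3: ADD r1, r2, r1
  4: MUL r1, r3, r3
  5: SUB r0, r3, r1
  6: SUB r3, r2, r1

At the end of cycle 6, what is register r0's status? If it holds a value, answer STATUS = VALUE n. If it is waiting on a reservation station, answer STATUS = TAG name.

cycle 1: issue ADD r3<-Add1 // r0:3,r1:4,r2:8,r3:Add1
cycle 2: issue ADD r0<-Add2 // r0:Add2,r1:4,r2:8,r3:Add1
cycle 3: CDB Add1=10; issue ADD r1<-Add1 // r0:Add2,r1:Add1,r2:8,r3:10
cycle 4: CDB Add2=8; issue ADD r1<-Add2 // r0:8,r1:Add2,r2:8,r3:10
cycle 5: issue MUL r1<-Mul1 // r0:8,r1:Mul1,r2:8,r3:10
cycle 6: CDB Add1=12; issue SUB r0<-Add1 // r0:Add1,r1:Mul1,r2:8,r3:10

STATUS = TAG Add1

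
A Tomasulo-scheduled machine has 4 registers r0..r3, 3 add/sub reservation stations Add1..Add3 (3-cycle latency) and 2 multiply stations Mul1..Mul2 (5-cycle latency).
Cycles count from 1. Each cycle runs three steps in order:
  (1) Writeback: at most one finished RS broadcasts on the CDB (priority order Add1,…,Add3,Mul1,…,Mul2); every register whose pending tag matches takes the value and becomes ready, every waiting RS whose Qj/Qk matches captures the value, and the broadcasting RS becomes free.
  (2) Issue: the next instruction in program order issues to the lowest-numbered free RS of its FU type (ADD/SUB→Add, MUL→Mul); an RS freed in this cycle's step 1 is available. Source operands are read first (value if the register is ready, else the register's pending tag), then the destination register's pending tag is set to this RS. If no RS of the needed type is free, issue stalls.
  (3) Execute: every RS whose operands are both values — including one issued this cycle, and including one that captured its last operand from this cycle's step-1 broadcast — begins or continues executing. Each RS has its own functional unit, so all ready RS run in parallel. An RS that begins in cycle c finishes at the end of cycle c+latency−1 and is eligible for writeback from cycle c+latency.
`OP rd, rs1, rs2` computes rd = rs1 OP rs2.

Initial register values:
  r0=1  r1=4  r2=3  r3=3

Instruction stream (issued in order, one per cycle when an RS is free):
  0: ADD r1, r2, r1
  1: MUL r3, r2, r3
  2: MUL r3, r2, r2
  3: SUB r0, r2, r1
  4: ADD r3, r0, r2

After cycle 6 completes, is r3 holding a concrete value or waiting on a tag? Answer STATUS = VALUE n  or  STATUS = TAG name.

cycle 1: issue ADD r1<-Add1 // r0:1,r1:Add1,r2:3,r3:3
cycle 2: issue MUL r3<-Mul1 // r0:1,r1:Add1,r2:3,r3:Mul1
cycle 3: issue MUL r3<-Mul2 // r0:1,r1:Add1,r2:3,r3:Mul2
cycle 4: CDB Add1=7; issue SUB r0<-Add1 // r0:Add1,r1:7,r2:3,r3:Mul2
cycle 5: issue ADD r3<-Add2 // r0:Add1,r1:7,r2:3,r3:Add2
cycle 6: - // r0:Add1,r1:7,r2:3,r3:Add2

STATUS = TAG Add2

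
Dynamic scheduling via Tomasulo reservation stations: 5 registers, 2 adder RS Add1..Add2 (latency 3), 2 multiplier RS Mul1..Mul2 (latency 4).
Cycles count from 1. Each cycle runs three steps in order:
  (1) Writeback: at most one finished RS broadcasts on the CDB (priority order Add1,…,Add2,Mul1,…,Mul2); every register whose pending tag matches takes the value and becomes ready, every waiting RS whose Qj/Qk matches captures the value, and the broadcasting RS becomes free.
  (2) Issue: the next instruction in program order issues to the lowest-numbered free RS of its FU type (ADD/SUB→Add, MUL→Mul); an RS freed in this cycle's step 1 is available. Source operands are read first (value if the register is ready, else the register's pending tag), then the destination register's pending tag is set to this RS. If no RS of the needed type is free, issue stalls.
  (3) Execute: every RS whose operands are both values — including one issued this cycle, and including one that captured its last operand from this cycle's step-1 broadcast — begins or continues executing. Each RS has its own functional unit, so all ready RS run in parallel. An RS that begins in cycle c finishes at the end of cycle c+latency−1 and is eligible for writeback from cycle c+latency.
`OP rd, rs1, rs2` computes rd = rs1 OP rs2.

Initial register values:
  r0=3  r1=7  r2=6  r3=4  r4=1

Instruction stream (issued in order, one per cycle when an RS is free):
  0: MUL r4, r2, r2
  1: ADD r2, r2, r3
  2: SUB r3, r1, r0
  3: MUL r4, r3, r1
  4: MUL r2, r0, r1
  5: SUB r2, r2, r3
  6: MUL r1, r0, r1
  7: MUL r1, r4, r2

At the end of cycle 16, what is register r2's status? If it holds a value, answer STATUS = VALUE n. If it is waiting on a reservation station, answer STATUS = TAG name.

  c1: issue MUL r4<-Mul1  regs: r0:3,r1:7,r2:6,r3:4,r4:Mul1
  c2: issue ADD r2<-Add1  regs: r0:3,r1:7,r2:Add1,r3:4,r4:Mul1
  c3: issue SUB r3<-Add2  regs: r0:3,r1:7,r2:Add1,r3:Add2,r4:Mul1
  c4: issue MUL r4<-Mul2  regs: r0:3,r1:7,r2:Add1,r3:Add2,r4:Mul2
  c5: CDB Add1=10; stall  regs: r0:3,r1:7,r2:10,r3:Add2,r4:Mul2
  c6: CDB Add2=4; stall  regs: r0:3,r1:7,r2:10,r3:4,r4:Mul2
  c7: CDB Mul1=36; issue MUL r2<-Mul1  regs: r0:3,r1:7,r2:Mul1,r3:4,r4:Mul2
  c8: issue SUB r2<-Add1  regs: r0:3,r1:7,r2:Add1,r3:4,r4:Mul2
  c9: stall  regs: r0:3,r1:7,r2:Add1,r3:4,r4:Mul2
  c10: CDB Mul2=28; issue MUL r1<-Mul2  regs: r0:3,r1:Mul2,r2:Add1,r3:4,r4:28
  c11: CDB Mul1=21; issue MUL r1<-Mul1  regs: r0:3,r1:Mul1,r2:Add1,r3:4,r4:28
  c12: -  regs: r0:3,r1:Mul1,r2:Add1,r3:4,r4:28
  c13: -  regs: r0:3,r1:Mul1,r2:Add1,r3:4,r4:28
  c14: CDB Add1=17  regs: r0:3,r1:Mul1,r2:17,r3:4,r4:28
  c15: CDB Mul2=21  regs: r0:3,r1:Mul1,r2:17,r3:4,r4:28
  c16: -  regs: r0:3,r1:Mul1,r2:17,r3:4,r4:28

STATUS = VALUE 17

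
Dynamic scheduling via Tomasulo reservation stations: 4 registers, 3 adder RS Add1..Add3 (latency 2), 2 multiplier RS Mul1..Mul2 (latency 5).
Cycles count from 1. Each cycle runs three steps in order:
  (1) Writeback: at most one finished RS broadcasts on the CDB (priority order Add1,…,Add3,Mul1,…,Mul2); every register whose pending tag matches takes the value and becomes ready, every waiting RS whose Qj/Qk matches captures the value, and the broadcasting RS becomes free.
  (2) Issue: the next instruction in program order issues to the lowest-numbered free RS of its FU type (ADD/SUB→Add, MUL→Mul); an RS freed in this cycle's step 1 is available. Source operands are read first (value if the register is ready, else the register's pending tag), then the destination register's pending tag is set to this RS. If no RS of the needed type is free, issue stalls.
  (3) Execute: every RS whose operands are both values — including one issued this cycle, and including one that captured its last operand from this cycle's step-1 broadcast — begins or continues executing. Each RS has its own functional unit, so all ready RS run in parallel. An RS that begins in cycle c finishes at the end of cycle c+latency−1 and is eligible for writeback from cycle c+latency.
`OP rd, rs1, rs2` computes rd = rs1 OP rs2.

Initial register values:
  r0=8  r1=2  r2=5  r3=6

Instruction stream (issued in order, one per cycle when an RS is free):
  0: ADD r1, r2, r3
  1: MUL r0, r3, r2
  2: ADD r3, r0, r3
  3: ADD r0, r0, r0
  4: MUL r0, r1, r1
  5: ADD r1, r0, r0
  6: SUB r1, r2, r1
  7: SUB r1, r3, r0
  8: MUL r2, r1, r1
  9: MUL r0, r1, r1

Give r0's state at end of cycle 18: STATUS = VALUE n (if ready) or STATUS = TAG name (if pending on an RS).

cycle 1: issue ADD r1<-Add1 // r0:8,r1:Add1,r2:5,r3:6
cycle 2: issue MUL r0<-Mul1 // r0:Mul1,r1:Add1,r2:5,r3:6
cycle 3: CDB Add1=11; issue ADD r3<-Add1 // r0:Mul1,r1:11,r2:5,r3:Add1
cycle 4: issue ADD r0<-Add2 // r0:Add2,r1:11,r2:5,r3:Add1
cycle 5: issue MUL r0<-Mul2 // r0:Mul2,r1:11,r2:5,r3:Add1
cycle 6: issue ADD r1<-Add3 // r0:Mul2,r1:Add3,r2:5,r3:Add1
cycle 7: CDB Mul1=30; stall // r0:Mul2,r1:Add3,r2:5,r3:Add1
cycle 8: stall // r0:Mul2,r1:Add3,r2:5,r3:Add1
cycle 9: CDB Add1=36; issue SUB r1<-Add1 // r0:Mul2,r1:Add1,r2:5,r3:36
cycle 10: CDB Add2=60; issue SUB r1<-Add2 // r0:Mul2,r1:Add2,r2:5,r3:36
cycle 11: CDB Mul2=121; issue MUL r2<-Mul1 // r0:121,r1:Add2,r2:Mul1,r3:36
cycle 12: issue MUL r0<-Mul2 // r0:Mul2,r1:Add2,r2:Mul1,r3:36
cycle 13: CDB Add2=-85 // r0:Mul2,r1:-85,r2:Mul1,r3:36
cycle 14: CDB Add3=242 // r0:Mul2,r1:-85,r2:Mul1,r3:36
cycle 15: - // r0:Mul2,r1:-85,r2:Mul1,r3:36
cycle 16: CDB Add1=-237 // r0:Mul2,r1:-85,r2:Mul1,r3:36
cycle 17: - // r0:Mul2,r1:-85,r2:Mul1,r3:36
cycle 18: CDB Mul1=7225 // r0:Mul2,r1:-85,r2:7225,r3:36

STATUS = TAG Mul2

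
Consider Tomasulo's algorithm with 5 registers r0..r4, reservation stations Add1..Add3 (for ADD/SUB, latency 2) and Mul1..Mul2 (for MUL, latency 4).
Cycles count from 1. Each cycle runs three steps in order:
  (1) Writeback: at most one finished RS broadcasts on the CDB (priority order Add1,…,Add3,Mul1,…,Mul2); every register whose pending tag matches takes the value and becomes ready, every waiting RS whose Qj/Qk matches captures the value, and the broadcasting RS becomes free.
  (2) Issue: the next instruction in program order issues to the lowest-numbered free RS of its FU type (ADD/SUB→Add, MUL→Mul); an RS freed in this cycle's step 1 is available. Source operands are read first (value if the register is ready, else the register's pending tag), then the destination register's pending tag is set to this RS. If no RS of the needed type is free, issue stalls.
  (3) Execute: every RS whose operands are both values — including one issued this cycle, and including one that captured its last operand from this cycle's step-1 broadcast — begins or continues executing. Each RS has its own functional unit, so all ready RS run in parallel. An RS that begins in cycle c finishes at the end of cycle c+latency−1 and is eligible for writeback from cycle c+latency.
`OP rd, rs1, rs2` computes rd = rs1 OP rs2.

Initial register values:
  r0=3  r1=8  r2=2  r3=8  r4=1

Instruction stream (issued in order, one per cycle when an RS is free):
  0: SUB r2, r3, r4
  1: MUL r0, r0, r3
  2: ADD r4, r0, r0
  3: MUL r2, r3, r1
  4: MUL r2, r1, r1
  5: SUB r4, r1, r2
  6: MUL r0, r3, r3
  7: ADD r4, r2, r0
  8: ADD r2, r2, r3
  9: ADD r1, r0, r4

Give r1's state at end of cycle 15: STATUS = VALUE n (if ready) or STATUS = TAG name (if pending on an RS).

c1: issue SUB r2<-Add1 | r0:3,r1:8,r2:Add1,r3:8,r4:1
c2: issue MUL r0<-Mul1 | r0:Mul1,r1:8,r2:Add1,r3:8,r4:1
c3: CDB Add1=7; issue ADD r4<-Add1 | r0:Mul1,r1:8,r2:7,r3:8,r4:Add1
c4: issue MUL r2<-Mul2 | r0:Mul1,r1:8,r2:Mul2,r3:8,r4:Add1
c5: stall | r0:Mul1,r1:8,r2:Mul2,r3:8,r4:Add1
c6: CDB Mul1=24; issue MUL r2<-Mul1 | r0:24,r1:8,r2:Mul1,r3:8,r4:Add1
c7: issue SUB r4<-Add2 | r0:24,r1:8,r2:Mul1,r3:8,r4:Add2
c8: CDB Add1=48; stall | r0:24,r1:8,r2:Mul1,r3:8,r4:Add2
c9: CDB Mul2=64; issue MUL r0<-Mul2 | r0:Mul2,r1:8,r2:Mul1,r3:8,r4:Add2
c10: CDB Mul1=64; issue ADD r4<-Add1 | r0:Mul2,r1:8,r2:64,r3:8,r4:Add1
c11: issue ADD r2<-Add3 | r0:Mul2,r1:8,r2:Add3,r3:8,r4:Add1
c12: CDB Add2=-56; issue ADD r1<-Add2 | r0:Mul2,r1:Add2,r2:Add3,r3:8,r4:Add1
c13: CDB Add3=72 | r0:Mul2,r1:Add2,r2:72,r3:8,r4:Add1
c14: CDB Mul2=64 | r0:64,r1:Add2,r2:72,r3:8,r4:Add1
c15: - | r0:64,r1:Add2,r2:72,r3:8,r4:Add1

STATUS = TAG Add2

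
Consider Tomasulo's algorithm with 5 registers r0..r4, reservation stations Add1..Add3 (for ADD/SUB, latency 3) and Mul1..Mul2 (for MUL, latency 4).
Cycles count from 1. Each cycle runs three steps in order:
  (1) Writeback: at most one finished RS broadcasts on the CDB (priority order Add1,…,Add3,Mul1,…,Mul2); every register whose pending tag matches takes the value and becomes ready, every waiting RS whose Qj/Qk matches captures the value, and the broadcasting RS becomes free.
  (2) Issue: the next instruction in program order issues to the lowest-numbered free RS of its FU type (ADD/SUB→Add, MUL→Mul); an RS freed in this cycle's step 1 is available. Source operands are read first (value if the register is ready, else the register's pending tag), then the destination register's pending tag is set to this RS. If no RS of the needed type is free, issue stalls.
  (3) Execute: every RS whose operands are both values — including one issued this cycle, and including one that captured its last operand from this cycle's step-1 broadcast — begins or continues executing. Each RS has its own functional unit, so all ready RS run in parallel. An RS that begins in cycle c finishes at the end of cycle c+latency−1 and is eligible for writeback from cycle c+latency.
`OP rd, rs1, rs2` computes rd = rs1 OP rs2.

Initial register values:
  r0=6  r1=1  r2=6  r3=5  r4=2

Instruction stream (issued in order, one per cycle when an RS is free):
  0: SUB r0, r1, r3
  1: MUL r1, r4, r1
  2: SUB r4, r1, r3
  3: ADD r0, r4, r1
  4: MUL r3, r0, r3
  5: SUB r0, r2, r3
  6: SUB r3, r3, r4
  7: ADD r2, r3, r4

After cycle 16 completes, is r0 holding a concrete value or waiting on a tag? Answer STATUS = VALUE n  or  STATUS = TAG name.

c1: issue SUB r0<-Add1 | r0:Add1,r1:1,r2:6,r3:5,r4:2
c2: issue MUL r1<-Mul1 | r0:Add1,r1:Mul1,r2:6,r3:5,r4:2
c3: issue SUB r4<-Add2 | r0:Add1,r1:Mul1,r2:6,r3:5,r4:Add2
c4: CDB Add1=-4; issue ADD r0<-Add1 | r0:Add1,r1:Mul1,r2:6,r3:5,r4:Add2
c5: issue MUL r3<-Mul2 | r0:Add1,r1:Mul1,r2:6,r3:Mul2,r4:Add2
c6: CDB Mul1=2; issue SUB r0<-Add3 | r0:Add3,r1:2,r2:6,r3:Mul2,r4:Add2
c7: stall | r0:Add3,r1:2,r2:6,r3:Mul2,r4:Add2
c8: stall | r0:Add3,r1:2,r2:6,r3:Mul2,r4:Add2
c9: CDB Add2=-3; issue SUB r3<-Add2 | r0:Add3,r1:2,r2:6,r3:Add2,r4:-3
c10: stall | r0:Add3,r1:2,r2:6,r3:Add2,r4:-3
c11: stall | r0:Add3,r1:2,r2:6,r3:Add2,r4:-3
c12: CDB Add1=-1; issue ADD r2<-Add1 | r0:Add3,r1:2,r2:Add1,r3:Add2,r4:-3
c13: - | r0:Add3,r1:2,r2:Add1,r3:Add2,r4:-3
c14: - | r0:Add3,r1:2,r2:Add1,r3:Add2,r4:-3
c15: - | r0:Add3,r1:2,r2:Add1,r3:Add2,r4:-3
c16: CDB Mul2=-5 | r0:Add3,r1:2,r2:Add1,r3:Add2,r4:-3

STATUS = TAG Add3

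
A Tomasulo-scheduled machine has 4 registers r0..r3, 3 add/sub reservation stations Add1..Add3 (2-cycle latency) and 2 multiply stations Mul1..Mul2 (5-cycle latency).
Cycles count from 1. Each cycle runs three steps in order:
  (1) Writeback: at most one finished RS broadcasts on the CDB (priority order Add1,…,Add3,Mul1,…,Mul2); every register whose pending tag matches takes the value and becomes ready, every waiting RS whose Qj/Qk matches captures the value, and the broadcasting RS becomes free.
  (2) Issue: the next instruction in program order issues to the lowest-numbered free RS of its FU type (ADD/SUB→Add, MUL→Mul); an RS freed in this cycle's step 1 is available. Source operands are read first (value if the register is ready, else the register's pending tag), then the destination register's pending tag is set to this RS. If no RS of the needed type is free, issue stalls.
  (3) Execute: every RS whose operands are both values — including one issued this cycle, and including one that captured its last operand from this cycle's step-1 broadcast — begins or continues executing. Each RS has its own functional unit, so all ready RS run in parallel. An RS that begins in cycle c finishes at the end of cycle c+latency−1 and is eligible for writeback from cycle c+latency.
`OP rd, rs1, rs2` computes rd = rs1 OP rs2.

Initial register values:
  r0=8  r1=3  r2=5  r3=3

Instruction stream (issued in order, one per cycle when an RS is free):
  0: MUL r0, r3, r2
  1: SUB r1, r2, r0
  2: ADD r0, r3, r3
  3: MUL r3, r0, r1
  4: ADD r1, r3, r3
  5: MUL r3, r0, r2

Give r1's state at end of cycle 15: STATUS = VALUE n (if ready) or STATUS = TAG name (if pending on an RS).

cycle 1: issue MUL r0<-Mul1 // r0:Mul1,r1:3,r2:5,r3:3
cycle 2: issue SUB r1<-Add1 // r0:Mul1,r1:Add1,r2:5,r3:3
cycle 3: issue ADD r0<-Add2 // r0:Add2,r1:Add1,r2:5,r3:3
cycle 4: issue MUL r3<-Mul2 // r0:Add2,r1:Add1,r2:5,r3:Mul2
cycle 5: CDB Add2=6; issue ADD r1<-Add2 // r0:6,r1:Add2,r2:5,r3:Mul2
cycle 6: CDB Mul1=15; issue MUL r3<-Mul1 // r0:6,r1:Add2,r2:5,r3:Mul1
cycle 7: - // r0:6,r1:Add2,r2:5,r3:Mul1
cycle 8: CDB Add1=-10 // r0:6,r1:Add2,r2:5,r3:Mul1
cycle 9: - // r0:6,r1:Add2,r2:5,r3:Mul1
cycle 10: - // r0:6,r1:Add2,r2:5,r3:Mul1
cycle 11: CDB Mul1=30 // r0:6,r1:Add2,r2:5,r3:30
cycle 12: - // r0:6,r1:Add2,r2:5,r3:30
cycle 13: CDB Mul2=-60 // r0:6,r1:Add2,r2:5,r3:30
cycle 14: - // r0:6,r1:Add2,r2:5,r3:30
cycle 15: CDB Add2=-120 // r0:6,r1:-120,r2:5,r3:30

STATUS = VALUE -120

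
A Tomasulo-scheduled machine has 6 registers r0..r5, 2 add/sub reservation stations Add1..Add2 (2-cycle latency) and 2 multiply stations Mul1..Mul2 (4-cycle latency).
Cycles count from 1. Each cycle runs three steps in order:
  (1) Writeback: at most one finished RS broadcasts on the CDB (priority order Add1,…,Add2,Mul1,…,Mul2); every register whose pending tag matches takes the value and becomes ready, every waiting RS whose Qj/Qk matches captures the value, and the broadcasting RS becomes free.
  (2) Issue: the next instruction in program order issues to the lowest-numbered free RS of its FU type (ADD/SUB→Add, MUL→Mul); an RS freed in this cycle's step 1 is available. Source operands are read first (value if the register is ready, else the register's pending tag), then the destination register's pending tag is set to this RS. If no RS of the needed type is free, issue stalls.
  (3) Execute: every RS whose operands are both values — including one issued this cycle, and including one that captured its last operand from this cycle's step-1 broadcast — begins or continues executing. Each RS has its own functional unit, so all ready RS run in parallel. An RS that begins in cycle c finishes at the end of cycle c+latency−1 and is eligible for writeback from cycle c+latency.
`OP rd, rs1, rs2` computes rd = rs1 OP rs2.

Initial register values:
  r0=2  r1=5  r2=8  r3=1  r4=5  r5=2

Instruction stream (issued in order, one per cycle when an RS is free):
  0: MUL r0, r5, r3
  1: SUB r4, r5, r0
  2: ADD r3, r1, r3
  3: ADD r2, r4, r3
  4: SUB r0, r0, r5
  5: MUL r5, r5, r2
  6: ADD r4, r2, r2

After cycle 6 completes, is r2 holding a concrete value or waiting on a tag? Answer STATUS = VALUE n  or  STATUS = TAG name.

STATUS = TAG Add2

  c1: issue MUL r0<-Mul1  regs: r0:Mul1,r1:5,r2:8,r3:1,r4:5,r5:2
  c2: issue SUB r4<-Add1  regs: r0:Mul1,r1:5,r2:8,r3:1,r4:Add1,r5:2
  c3: issue ADD r3<-Add2  regs: r0:Mul1,r1:5,r2:8,r3:Add2,r4:Add1,r5:2
  c4: stall  regs: r0:Mul1,r1:5,r2:8,r3:Add2,r4:Add1,r5:2
  c5: CDB Add2=6; issue ADD r2<-Add2  regs: r0:Mul1,r1:5,r2:Add2,r3:6,r4:Add1,r5:2
  c6: CDB Mul1=2; stall  regs: r0:2,r1:5,r2:Add2,r3:6,r4:Add1,r5:2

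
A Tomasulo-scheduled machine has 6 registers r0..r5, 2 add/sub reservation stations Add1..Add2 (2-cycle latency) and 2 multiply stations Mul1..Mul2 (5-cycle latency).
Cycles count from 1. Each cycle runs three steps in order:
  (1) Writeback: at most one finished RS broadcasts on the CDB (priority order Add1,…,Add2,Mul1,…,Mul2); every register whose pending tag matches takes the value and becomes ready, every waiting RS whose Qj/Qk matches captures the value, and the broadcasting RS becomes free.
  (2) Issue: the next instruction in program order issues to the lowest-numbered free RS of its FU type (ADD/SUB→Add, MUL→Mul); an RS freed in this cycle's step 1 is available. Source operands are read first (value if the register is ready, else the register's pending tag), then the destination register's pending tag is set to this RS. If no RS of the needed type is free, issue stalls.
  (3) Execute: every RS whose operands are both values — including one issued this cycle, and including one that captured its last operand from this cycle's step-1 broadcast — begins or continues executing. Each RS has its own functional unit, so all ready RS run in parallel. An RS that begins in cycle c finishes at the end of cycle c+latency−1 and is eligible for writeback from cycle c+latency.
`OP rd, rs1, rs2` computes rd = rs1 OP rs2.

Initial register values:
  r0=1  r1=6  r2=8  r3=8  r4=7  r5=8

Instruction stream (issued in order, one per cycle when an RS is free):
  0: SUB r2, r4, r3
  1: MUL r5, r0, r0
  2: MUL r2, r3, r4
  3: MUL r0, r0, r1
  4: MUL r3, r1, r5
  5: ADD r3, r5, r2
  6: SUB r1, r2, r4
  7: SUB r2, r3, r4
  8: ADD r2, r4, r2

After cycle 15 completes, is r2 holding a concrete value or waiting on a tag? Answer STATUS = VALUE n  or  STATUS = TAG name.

cycle 1: issue SUB r2<-Add1 // r0:1,r1:6,r2:Add1,r3:8,r4:7,r5:8
cycle 2: issue MUL r5<-Mul1 // r0:1,r1:6,r2:Add1,r3:8,r4:7,r5:Mul1
cycle 3: CDB Add1=-1; issue MUL r2<-Mul2 // r0:1,r1:6,r2:Mul2,r3:8,r4:7,r5:Mul1
cycle 4: stall // r0:1,r1:6,r2:Mul2,r3:8,r4:7,r5:Mul1
cycle 5: stall // r0:1,r1:6,r2:Mul2,r3:8,r4:7,r5:Mul1
cycle 6: stall // r0:1,r1:6,r2:Mul2,r3:8,r4:7,r5:Mul1
cycle 7: CDB Mul1=1; issue MUL r0<-Mul1 // r0:Mul1,r1:6,r2:Mul2,r3:8,r4:7,r5:1
cycle 8: CDB Mul2=56; issue MUL r3<-Mul2 // r0:Mul1,r1:6,r2:56,r3:Mul2,r4:7,r5:1
cycle 9: issue ADD r3<-Add1 // r0:Mul1,r1:6,r2:56,r3:Add1,r4:7,r5:1
cycle 10: issue SUB r1<-Add2 // r0:Mul1,r1:Add2,r2:56,r3:Add1,r4:7,r5:1
cycle 11: CDB Add1=57; issue SUB r2<-Add1 // r0:Mul1,r1:Add2,r2:Add1,r3:57,r4:7,r5:1
cycle 12: CDB Add2=49; issue ADD r2<-Add2 // r0:Mul1,r1:49,r2:Add2,r3:57,r4:7,r5:1
cycle 13: CDB Add1=50 // r0:Mul1,r1:49,r2:Add2,r3:57,r4:7,r5:1
cycle 14: CDB Mul1=6 // r0:6,r1:49,r2:Add2,r3:57,r4:7,r5:1
cycle 15: CDB Add2=57 // r0:6,r1:49,r2:57,r3:57,r4:7,r5:1

STATUS = VALUE 57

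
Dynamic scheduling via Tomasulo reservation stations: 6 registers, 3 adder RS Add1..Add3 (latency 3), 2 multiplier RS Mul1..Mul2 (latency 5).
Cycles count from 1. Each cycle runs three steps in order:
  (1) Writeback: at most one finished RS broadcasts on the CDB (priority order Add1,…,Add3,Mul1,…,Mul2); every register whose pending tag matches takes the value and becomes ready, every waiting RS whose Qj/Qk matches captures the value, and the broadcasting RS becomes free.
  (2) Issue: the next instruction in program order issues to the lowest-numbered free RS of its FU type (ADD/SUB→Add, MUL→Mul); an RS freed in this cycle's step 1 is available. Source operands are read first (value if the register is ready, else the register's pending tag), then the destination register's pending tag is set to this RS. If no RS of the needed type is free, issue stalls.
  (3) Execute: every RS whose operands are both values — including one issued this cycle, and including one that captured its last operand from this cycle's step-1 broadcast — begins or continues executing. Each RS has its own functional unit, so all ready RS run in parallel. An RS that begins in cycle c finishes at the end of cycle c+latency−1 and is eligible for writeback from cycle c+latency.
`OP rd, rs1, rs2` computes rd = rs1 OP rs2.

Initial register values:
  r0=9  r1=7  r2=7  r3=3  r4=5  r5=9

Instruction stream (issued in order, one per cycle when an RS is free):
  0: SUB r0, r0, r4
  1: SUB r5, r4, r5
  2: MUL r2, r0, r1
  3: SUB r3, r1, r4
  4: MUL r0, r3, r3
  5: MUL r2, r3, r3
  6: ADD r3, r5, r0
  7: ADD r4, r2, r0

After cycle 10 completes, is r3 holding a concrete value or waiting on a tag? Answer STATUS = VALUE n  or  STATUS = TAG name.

cycle 1: issue SUB r0<-Add1 // r0:Add1,r1:7,r2:7,r3:3,r4:5,r5:9
cycle 2: issue SUB r5<-Add2 // r0:Add1,r1:7,r2:7,r3:3,r4:5,r5:Add2
cycle 3: issue MUL r2<-Mul1 // r0:Add1,r1:7,r2:Mul1,r3:3,r4:5,r5:Add2
cycle 4: CDB Add1=4; issue SUB r3<-Add1 // r0:4,r1:7,r2:Mul1,r3:Add1,r4:5,r5:Add2
cycle 5: CDB Add2=-4; issue MUL r0<-Mul2 // r0:Mul2,r1:7,r2:Mul1,r3:Add1,r4:5,r5:-4
cycle 6: stall // r0:Mul2,r1:7,r2:Mul1,r3:Add1,r4:5,r5:-4
cycle 7: CDB Add1=2; stall // r0:Mul2,r1:7,r2:Mul1,r3:2,r4:5,r5:-4
cycle 8: stall // r0:Mul2,r1:7,r2:Mul1,r3:2,r4:5,r5:-4
cycle 9: CDB Mul1=28; issue MUL r2<-Mul1 // r0:Mul2,r1:7,r2:Mul1,r3:2,r4:5,r5:-4
cycle 10: issue ADD r3<-Add1 // r0:Mul2,r1:7,r2:Mul1,r3:Add1,r4:5,r5:-4

STATUS = TAG Add1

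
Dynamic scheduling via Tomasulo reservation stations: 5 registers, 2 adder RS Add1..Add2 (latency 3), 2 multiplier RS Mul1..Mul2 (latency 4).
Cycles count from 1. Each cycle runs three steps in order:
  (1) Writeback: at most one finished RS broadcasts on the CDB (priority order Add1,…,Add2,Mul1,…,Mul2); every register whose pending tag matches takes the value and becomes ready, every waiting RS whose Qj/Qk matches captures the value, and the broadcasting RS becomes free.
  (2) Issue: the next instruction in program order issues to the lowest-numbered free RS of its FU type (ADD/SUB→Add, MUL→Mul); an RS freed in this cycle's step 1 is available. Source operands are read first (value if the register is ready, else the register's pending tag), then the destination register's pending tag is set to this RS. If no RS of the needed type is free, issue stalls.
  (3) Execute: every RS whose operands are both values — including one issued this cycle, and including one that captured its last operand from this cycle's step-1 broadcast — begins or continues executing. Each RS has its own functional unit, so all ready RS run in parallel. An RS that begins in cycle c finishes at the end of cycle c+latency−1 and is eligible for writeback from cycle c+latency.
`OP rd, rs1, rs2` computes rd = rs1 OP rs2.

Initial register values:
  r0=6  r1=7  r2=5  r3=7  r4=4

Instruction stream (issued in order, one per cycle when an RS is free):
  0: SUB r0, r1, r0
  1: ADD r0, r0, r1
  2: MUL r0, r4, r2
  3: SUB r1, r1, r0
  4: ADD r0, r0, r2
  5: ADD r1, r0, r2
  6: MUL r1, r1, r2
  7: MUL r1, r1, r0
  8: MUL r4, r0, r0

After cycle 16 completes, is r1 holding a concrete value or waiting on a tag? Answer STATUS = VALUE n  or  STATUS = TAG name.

STATUS = TAG Mul2

  c1: issue SUB r0<-Add1  regs: r0:Add1,r1:7,r2:5,r3:7,r4:4
  c2: issue ADD r0<-Add2  regs: r0:Add2,r1:7,r2:5,r3:7,r4:4
  c3: issue MUL r0<-Mul1  regs: r0:Mul1,r1:7,r2:5,r3:7,r4:4
  c4: CDB Add1=1; issue SUB r1<-Add1  regs: r0:Mul1,r1:Add1,r2:5,r3:7,r4:4
  c5: stall  regs: r0:Mul1,r1:Add1,r2:5,r3:7,r4:4
  c6: stall  regs: r0:Mul1,r1:Add1,r2:5,r3:7,r4:4
  c7: CDB Add2=8; issue ADD r0<-Add2  regs: r0:Add2,r1:Add1,r2:5,r3:7,r4:4
  c8: CDB Mul1=20; stall  regs: r0:Add2,r1:Add1,r2:5,r3:7,r4:4
  c9: stall  regs: r0:Add2,r1:Add1,r2:5,r3:7,r4:4
  c10: stall  regs: r0:Add2,r1:Add1,r2:5,r3:7,r4:4
  c11: CDB Add1=-13; issue ADD r1<-Add1  regs: r0:Add2,r1:Add1,r2:5,r3:7,r4:4
  c12: CDB Add2=25; issue MUL r1<-Mul1  regs: r0:25,r1:Mul1,r2:5,r3:7,r4:4
  c13: issue MUL r1<-Mul2  regs: r0:25,r1:Mul2,r2:5,r3:7,r4:4
  c14: stall  regs: r0:25,r1:Mul2,r2:5,r3:7,r4:4
  c15: CDB Add1=30; stall  regs: r0:25,r1:Mul2,r2:5,r3:7,r4:4
  c16: stall  regs: r0:25,r1:Mul2,r2:5,r3:7,r4:4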